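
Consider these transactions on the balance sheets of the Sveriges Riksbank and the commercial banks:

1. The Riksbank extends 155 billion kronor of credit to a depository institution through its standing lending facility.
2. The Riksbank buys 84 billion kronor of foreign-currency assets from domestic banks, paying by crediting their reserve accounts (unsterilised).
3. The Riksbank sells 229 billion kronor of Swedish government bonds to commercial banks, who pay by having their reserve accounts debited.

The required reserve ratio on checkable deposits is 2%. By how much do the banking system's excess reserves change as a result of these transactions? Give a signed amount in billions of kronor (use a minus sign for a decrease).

+10 billion

Discount-window loan 155 billion kronor: reserves +155B, deposits 0.
FX purchase 84 billion kronor: reserves +84B, deposits 0.
OMO sale (to banks) 229 billion kronor: reserves −229B, deposits 0.
Totals: Δreserves = +10B, Δdeposits = 0.
Δrequired reserves = 2% × 0 = 0.
Δexcess reserves = Δreserves − Δrequired = +10B − (0) = +10 billion.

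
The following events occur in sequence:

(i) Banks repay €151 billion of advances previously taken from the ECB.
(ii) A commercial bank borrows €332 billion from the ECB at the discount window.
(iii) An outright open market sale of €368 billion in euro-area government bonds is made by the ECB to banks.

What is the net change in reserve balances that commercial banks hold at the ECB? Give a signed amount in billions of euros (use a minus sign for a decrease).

Discount-window repayment €151 billion: repayment is debited from reserves → −€151B.
Discount-window loan €332 billion: the loan is credited to the bank's reserve account → +€332B.
OMO sale (to banks) €368 billion: the buying banks pay out of their reserve balances → −€368B.
Net: −151 + 332 − 368 = -€187 billion.

-€187 billion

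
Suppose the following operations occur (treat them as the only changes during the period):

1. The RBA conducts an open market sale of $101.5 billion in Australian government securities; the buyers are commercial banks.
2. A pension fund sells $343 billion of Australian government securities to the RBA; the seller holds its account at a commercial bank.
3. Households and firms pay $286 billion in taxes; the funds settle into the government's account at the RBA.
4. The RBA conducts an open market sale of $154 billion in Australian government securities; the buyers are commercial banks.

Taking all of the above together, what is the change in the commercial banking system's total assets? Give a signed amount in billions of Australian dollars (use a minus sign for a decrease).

+$57 billion

OMO sale (to banks) $101.5 billion: just an asset swap on bank balance sheets → 0.
Asset purchase (from non-banks) $343 billion: bank balance sheets expand → +$343B.
Government account inflow $286 billion: bank balance sheets shrink → −$286B.
OMO sale (to banks) $154 billion: just an asset swap on bank balance sheets → 0.
Net: 0 + 343 − 286 + 0 = +$57 billion.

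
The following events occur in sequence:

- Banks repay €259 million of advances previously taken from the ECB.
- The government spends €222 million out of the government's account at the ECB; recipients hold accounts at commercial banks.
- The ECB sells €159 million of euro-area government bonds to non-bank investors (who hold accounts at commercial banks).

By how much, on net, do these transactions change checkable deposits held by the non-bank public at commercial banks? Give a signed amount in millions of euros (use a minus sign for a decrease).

+€63 million

Discount-window repayment €259 million: the counterparty is a bank, so public deposits are unchanged → 0.
Government spending €222 million: non-bank counterparties' bank balances rise → +€222M.
Asset sale (to non-banks) €159 million: non-bank counterparties' bank balances fall → −€159M.
Net: 0 + 222 − 159 = +€63 million.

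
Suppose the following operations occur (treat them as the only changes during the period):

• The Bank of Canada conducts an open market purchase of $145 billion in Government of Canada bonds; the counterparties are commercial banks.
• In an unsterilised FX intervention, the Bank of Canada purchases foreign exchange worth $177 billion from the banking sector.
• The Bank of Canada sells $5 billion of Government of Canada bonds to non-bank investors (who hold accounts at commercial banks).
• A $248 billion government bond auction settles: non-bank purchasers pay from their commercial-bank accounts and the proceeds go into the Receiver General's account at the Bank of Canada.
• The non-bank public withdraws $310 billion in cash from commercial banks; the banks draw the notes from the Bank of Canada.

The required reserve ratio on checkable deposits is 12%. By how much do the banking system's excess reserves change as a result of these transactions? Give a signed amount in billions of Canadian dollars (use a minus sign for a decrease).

-$173.44 billion

OMO purchase (from banks) $145 billion: reserves +$145B, deposits 0.
FX purchase $177 billion: reserves +$177B, deposits 0.
Asset sale (to non-banks) $5 billion: reserves −$5B, deposits −$5B.
Government account inflow $248 billion: reserves −$248B, deposits −$248B.
Currency withdrawal $310 billion: reserves −$310B, deposits −$310B.
Totals: Δreserves = −$241B, Δdeposits = −$563B.
Δrequired reserves = 12% × −$563B = −$67.56B.
Δexcess reserves = Δreserves − Δrequired = −$241B − (−$67.56B) = -$173.44 billion.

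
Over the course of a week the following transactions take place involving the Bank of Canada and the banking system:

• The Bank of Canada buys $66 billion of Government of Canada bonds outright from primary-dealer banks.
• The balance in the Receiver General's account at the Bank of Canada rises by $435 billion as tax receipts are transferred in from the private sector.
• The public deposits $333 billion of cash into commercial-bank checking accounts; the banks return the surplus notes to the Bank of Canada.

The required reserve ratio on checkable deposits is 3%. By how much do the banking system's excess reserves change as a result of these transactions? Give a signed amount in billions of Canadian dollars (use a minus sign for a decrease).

-$32.94 billion

OMO purchase (from banks) $66 billion: reserves +$66B, deposits 0.
Government account inflow $435 billion: reserves −$435B, deposits −$435B.
Currency deposit $333 billion: reserves +$333B, deposits +$333B.
Totals: Δreserves = −$36B, Δdeposits = −$102B.
Δrequired reserves = 3% × −$102B = −$3.06B.
Δexcess reserves = Δreserves − Δrequired = −$36B − (−$3.06B) = -$32.94 billion.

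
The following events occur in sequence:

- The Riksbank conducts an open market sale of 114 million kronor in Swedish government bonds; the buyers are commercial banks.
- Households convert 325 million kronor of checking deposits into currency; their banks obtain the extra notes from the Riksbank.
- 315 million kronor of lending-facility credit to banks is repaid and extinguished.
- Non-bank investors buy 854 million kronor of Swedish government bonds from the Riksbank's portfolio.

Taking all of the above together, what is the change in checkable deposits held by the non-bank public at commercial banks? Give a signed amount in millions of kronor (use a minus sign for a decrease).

-1179 million

Riksbank balance sheet:
  Assets:      Securities −968M, Loans to banks −315M
  Liabilities: Bank reserves −1608M, Currency in circulation +325M
Commercial banking system:
  Assets:      Reserves at CB −1608M, Securities +114M
  Liabilities: Checkable deposits −1179M, Borrowings from CB −315M
So the change in checkable deposits held by the non-bank public at commercial banks is -1179 million.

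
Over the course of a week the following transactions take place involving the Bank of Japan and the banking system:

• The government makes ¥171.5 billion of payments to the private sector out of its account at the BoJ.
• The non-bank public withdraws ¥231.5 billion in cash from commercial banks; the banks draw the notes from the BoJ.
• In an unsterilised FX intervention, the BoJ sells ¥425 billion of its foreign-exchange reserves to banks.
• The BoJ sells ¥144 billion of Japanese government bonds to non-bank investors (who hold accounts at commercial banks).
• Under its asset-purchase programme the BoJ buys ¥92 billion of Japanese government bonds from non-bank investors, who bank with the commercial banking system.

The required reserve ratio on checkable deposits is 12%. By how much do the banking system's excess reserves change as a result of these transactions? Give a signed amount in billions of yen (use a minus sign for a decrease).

Government spending ¥171.5 billion: reserves +¥171.5B, deposits +¥171.5B.
Currency withdrawal ¥231.5 billion: reserves −¥231.5B, deposits −¥231.5B.
FX sale ¥425 billion: reserves −¥425B, deposits 0.
Asset sale (to non-banks) ¥144 billion: reserves −¥144B, deposits −¥144B.
Asset purchase (from non-banks) ¥92 billion: reserves +¥92B, deposits +¥92B.
Totals: Δreserves = −¥537B, Δdeposits = −¥112B.
Δrequired reserves = 12% × −¥112B = −¥13.44B.
Δexcess reserves = Δreserves − Δrequired = −¥537B − (−¥13.44B) = -¥523.56 billion.

-¥523.56 billion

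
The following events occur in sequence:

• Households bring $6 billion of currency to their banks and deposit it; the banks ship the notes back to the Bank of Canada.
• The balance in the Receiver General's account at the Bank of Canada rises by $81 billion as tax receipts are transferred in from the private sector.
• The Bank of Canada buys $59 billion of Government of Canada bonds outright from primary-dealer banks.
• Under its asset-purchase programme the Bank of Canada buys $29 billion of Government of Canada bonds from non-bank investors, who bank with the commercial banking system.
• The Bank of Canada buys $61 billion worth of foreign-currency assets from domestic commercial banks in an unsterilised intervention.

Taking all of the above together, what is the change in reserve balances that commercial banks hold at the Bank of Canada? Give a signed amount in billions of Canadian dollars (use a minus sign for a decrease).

+$74 billion

Currency deposit $6 billion: returned notes are swapped for reserve credit → +$6B.
Government account inflow $81 billion: funds move from bank reserves into the government account → −$81B.
OMO purchase (from banks) $59 billion: the Bank of Canada pays by crediting reserve accounts → +$59B.
Asset purchase (from non-banks) $29 billion: the Bank of Canada pays by crediting reserve accounts → +$29B.
FX purchase $61 billion: the Bank of Canada pays by crediting reserve accounts → +$61B.
Net: 6 − 81 + 59 + 29 + 61 = +$74 billion.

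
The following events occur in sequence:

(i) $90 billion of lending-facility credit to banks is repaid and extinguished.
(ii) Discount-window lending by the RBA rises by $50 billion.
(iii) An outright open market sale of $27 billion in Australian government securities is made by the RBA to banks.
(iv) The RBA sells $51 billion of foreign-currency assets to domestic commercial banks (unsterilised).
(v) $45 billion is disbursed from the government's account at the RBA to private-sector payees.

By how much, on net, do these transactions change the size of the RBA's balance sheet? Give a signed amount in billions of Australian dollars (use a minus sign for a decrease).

-$118 billion

Discount-window repayment $90 billion: an RBA asset is shed → −$90B.
Discount-window loan $50 billion: an RBA asset is acquired → +$50B.
OMO sale (to banks) $27 billion: an RBA asset is shed → −$27B.
FX sale $51 billion: an RBA asset is shed → −$51B.
Government spending $45 billion: only the composition of liabilities changes → 0.
Net: −90 + 50 − 27 − 51 + 0 = -$118 billion.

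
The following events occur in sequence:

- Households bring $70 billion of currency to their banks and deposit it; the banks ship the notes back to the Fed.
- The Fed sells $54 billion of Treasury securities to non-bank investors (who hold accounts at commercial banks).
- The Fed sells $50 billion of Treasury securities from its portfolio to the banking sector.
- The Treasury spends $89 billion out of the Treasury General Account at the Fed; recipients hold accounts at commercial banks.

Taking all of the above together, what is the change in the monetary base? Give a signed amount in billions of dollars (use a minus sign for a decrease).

Currency deposit $70 billion: just a shift between currency and reserves — both are base money → 0.
Asset sale (to non-banks) $54 billion: Fed balance sheet contracts → −$54B.
OMO sale (to banks) $50 billion: Fed balance sheet contracts → −$50B.
Government spending $89 billion: a non-base liability converts back to reserves → +$89B.
Net: 0 − 54 − 50 + 89 = -$15 billion.

-$15 billion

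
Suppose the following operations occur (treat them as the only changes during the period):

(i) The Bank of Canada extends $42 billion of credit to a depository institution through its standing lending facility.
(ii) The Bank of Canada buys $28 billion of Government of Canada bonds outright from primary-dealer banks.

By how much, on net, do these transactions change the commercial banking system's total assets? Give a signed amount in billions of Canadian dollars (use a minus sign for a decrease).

Discount-window loan $42 billion: bank balance sheets expand → +$42B.
OMO purchase (from banks) $28 billion: just an asset swap on bank balance sheets → 0.
Net: 42 + 0 = +$42 billion.

+$42 billion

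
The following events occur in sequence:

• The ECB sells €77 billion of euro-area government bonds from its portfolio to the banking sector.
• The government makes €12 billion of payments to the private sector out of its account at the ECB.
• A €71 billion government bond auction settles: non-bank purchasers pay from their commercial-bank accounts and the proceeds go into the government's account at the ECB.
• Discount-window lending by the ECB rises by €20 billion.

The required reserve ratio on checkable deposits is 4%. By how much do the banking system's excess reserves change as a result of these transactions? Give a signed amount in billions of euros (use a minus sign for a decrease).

OMO sale (to banks) €77 billion: reserves −€77B, deposits 0.
Government spending €12 billion: reserves +€12B, deposits +€12B.
Government account inflow €71 billion: reserves −€71B, deposits −€71B.
Discount-window loan €20 billion: reserves +€20B, deposits 0.
Totals: Δreserves = −€116B, Δdeposits = −€59B.
Δrequired reserves = 4% × −€59B = −€2.36B.
Δexcess reserves = Δreserves − Δrequired = −€116B − (−€2.36B) = -€113.64 billion.

-€113.64 billion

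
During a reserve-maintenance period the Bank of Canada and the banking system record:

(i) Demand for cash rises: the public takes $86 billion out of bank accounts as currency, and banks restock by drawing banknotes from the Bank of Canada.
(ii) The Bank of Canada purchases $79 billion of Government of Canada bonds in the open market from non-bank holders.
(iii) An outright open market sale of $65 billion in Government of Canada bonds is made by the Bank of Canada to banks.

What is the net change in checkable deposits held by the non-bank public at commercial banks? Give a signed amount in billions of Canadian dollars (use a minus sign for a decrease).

Bank of Canada balance sheet:
  Assets:      Securities +$14B
  Liabilities: Bank reserves −$72B, Currency in circulation +$86B
Commercial banking system:
  Assets:      Reserves at CB −$72B, Securities +$65B
  Liabilities: Checkable deposits −$7B
So the change in checkable deposits held by the non-bank public at commercial banks is -$7 billion.

-$7 billion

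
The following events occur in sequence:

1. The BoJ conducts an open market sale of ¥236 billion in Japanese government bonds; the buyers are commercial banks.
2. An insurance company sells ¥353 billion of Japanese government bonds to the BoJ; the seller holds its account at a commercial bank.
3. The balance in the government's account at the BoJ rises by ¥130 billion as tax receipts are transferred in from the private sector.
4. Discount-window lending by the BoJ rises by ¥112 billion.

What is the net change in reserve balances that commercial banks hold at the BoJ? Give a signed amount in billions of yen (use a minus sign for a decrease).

+¥99 billion

OMO sale (to banks) ¥236 billion: the buying banks pay out of their reserve balances → −¥236B.
Asset purchase (from non-banks) ¥353 billion: the BoJ pays by crediting reserve accounts → +¥353B.
Government account inflow ¥130 billion: funds move from bank reserves into the government account → −¥130B.
Discount-window loan ¥112 billion: the loan is credited to the bank's reserve account → +¥112B.
Net: −236 + 353 − 130 + 112 = +¥99 billion.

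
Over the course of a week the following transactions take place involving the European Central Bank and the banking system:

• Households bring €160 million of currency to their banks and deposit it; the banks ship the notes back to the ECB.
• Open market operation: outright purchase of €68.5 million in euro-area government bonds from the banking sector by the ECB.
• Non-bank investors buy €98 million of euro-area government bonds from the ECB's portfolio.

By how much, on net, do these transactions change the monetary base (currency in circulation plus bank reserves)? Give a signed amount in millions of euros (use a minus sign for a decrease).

ECB balance sheet:
  Assets:      Securities −€29.5M
  Liabilities: Bank reserves +€130.5M, Currency in circulation −€160M
Commercial banking system:
  Assets:      Reserves at CB +€130.5M, Securities −€68.5M
  Liabilities: Checkable deposits +€62M
Monetary base = currency + reserves: −€160M + (+€130.5M) = -€29.5 million.

-€29.5 million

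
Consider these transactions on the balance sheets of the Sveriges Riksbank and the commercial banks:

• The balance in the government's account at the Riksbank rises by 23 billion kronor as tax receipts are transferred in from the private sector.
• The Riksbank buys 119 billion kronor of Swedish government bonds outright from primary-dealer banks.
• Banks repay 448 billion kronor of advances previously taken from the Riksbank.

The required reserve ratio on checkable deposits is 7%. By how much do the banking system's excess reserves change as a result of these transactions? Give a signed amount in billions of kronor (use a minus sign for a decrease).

-350.39 billion

Government account inflow 23 billion kronor: reserves −23B, deposits −23B.
OMO purchase (from banks) 119 billion kronor: reserves +119B, deposits 0.
Discount-window repayment 448 billion kronor: reserves −448B, deposits 0.
Totals: Δreserves = −352B, Δdeposits = −23B.
Δrequired reserves = 7% × −23B = −1.61B.
Δexcess reserves = Δreserves − Δrequired = −352B − (−1.61B) = -350.39 billion.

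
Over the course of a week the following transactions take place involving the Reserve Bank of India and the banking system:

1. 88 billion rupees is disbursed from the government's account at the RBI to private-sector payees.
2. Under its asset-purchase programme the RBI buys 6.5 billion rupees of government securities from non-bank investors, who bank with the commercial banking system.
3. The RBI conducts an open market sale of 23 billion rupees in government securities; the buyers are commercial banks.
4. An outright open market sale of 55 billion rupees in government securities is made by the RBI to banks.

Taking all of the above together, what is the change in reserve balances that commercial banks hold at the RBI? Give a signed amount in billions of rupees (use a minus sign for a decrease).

Government spending 88 billion rupees: government payments flow into bank reserve accounts → +88B.
Asset purchase (from non-banks) 6.5 billion rupees: the RBI pays by crediting reserve accounts → +6.5B.
OMO sale (to banks) 23 billion rupees: the buying banks pay out of their reserve balances → −23B.
OMO sale (to banks) 55 billion rupees: the buying banks pay out of their reserve balances → −55B.
Net: 88 + 6.5 − 23 − 55 = +16.5 billion.

+16.5 billion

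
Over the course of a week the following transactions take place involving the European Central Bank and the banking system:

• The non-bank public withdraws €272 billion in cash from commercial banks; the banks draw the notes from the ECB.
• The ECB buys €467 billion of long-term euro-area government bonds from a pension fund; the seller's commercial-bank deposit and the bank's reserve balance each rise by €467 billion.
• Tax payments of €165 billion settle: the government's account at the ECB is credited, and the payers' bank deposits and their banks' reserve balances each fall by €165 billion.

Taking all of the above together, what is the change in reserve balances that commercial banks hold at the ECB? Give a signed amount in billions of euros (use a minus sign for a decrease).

+€30 billion

ECB balance sheet:
  Assets:      Securities +€467B
  Liabilities: Bank reserves +€30B, Currency in circulation +€272B, Government deposits +€165B
So the change in reserve balances that commercial banks hold at the ECB is +€30 billion.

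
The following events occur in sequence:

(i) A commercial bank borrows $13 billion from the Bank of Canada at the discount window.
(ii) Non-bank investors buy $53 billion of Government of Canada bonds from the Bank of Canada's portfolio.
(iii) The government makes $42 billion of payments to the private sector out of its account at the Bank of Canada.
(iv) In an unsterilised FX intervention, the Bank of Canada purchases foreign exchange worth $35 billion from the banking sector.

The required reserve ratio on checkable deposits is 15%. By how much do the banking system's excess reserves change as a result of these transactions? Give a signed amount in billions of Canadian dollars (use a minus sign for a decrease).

Discount-window loan $13 billion: reserves +$13B, deposits 0.
Asset sale (to non-banks) $53 billion: reserves −$53B, deposits −$53B.
Government spending $42 billion: reserves +$42B, deposits +$42B.
FX purchase $35 billion: reserves +$35B, deposits 0.
Totals: Δreserves = +$37B, Δdeposits = −$11B.
Δrequired reserves = 15% × −$11B = −$1.65B.
Δexcess reserves = Δreserves − Δrequired = +$37B − (−$1.65B) = +$38.65 billion.

+$38.65 billion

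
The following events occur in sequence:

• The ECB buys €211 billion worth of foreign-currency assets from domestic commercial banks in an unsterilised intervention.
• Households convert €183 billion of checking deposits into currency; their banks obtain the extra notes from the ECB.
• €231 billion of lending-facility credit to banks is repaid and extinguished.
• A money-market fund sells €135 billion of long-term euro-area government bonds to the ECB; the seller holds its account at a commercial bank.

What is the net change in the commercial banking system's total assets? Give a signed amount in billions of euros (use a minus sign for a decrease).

ECB balance sheet:
  Assets:      Securities +€135B, Loans to banks −€231B, Foreign assets +€211B
  Liabilities: Bank reserves −€68B, Currency in circulation +€183B
Commercial banking system:
  Assets:      Reserves at CB −€68B, Foreign assets −€211B
  Liabilities: Checkable deposits −€48B, Borrowings from CB −€231B
Change in total bank assets = -€279 billion.

-€279 billion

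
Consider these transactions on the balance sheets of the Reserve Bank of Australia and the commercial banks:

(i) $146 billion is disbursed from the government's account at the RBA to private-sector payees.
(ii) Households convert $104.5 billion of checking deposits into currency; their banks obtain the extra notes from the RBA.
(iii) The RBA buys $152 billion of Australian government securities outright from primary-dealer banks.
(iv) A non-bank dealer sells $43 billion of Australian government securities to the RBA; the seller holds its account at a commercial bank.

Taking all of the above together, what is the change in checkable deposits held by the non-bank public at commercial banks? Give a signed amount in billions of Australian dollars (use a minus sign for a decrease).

RBA balance sheet:
  Assets:      Securities +$195B
  Liabilities: Bank reserves +$236.5B, Currency in circulation +$104.5B, Government deposits −$146B
Commercial banking system:
  Assets:      Reserves at CB +$236.5B, Securities −$152B
  Liabilities: Checkable deposits +$84.5B
So the change in checkable deposits held by the non-bank public at commercial banks is +$84.5 billion.

+$84.5 billion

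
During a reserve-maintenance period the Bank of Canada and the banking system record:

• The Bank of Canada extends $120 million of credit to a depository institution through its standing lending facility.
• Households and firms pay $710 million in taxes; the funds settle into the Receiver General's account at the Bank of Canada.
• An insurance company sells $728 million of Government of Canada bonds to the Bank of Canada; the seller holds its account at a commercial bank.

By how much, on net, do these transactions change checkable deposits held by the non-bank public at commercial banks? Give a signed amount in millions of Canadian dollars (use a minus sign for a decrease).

Bank of Canada balance sheet:
  Assets:      Securities +$728M, Loans to banks +$120M
  Liabilities: Bank reserves +$138M, Government deposits +$710M
Commercial banking system:
  Assets:      Reserves at CB +$138M
  Liabilities: Checkable deposits +$18M, Borrowings from CB +$120M
So the change in checkable deposits held by the non-bank public at commercial banks is +$18 million.

+$18 million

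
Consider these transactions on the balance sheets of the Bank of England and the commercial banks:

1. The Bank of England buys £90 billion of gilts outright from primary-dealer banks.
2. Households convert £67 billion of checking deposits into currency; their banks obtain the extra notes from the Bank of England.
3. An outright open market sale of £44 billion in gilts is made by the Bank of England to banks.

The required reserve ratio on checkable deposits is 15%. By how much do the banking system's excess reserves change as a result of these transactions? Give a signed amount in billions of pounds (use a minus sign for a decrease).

-£10.95 billion

OMO purchase (from banks) £90 billion: reserves +£90B, deposits 0.
Currency withdrawal £67 billion: reserves −£67B, deposits −£67B.
OMO sale (to banks) £44 billion: reserves −£44B, deposits 0.
Totals: Δreserves = −£21B, Δdeposits = −£67B.
Δrequired reserves = 15% × −£67B = −£10.05B.
Δexcess reserves = Δreserves − Δrequired = −£21B − (−£10.05B) = -£10.95 billion.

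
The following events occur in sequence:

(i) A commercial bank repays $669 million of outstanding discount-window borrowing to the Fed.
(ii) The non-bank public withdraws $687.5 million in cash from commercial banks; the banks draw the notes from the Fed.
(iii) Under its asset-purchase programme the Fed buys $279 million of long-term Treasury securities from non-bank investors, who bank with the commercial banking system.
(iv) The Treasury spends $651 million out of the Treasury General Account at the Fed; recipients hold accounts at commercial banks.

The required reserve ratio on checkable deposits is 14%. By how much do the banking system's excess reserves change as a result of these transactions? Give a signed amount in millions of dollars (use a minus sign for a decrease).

-$460.45 million

Discount-window repayment $669 million: reserves −$669M, deposits 0.
Currency withdrawal $687.5 million: reserves −$687.5M, deposits −$687.5M.
Asset purchase (from non-banks) $279 million: reserves +$279M, deposits +$279M.
Government spending $651 million: reserves +$651M, deposits +$651M.
Totals: Δreserves = −$426.5M, Δdeposits = +$242.5M.
Δrequired reserves = 14% × +$242.5M = +$33.95M.
Δexcess reserves = Δreserves − Δrequired = −$426.5M − (+$33.95M) = -$460.45 million.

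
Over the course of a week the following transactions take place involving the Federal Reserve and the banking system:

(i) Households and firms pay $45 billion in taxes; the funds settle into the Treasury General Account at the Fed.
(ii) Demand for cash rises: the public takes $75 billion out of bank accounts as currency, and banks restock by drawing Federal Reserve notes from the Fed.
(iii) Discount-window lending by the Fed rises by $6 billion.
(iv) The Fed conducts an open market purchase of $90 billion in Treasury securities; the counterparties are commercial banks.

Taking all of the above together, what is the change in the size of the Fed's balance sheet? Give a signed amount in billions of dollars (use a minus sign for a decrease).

+$96 billion

Government account inflow $45 billion: only the composition of liabilities changes → 0.
Currency withdrawal $75 billion: only the composition of liabilities changes → 0.
Discount-window loan $6 billion: a Fed asset is acquired → +$6B.
OMO purchase (from banks) $90 billion: a Fed asset is acquired → +$90B.
Net: 0 + 0 + 6 + 90 = +$96 billion.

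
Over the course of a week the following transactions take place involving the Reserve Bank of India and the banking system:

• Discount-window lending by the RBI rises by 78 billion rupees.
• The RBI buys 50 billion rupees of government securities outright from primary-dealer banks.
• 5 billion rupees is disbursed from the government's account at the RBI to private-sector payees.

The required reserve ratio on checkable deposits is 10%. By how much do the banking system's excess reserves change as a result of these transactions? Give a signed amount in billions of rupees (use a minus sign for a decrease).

Discount-window loan 78 billion rupees: reserves +78B, deposits 0.
OMO purchase (from banks) 50 billion rupees: reserves +50B, deposits 0.
Government spending 5 billion rupees: reserves +5B, deposits +5B.
Totals: Δreserves = +133B, Δdeposits = +5B.
Δrequired reserves = 10% × +5B = +0.5B.
Δexcess reserves = Δreserves − Δrequired = +133B − (+0.5B) = +132.5 billion.

+132.5 billion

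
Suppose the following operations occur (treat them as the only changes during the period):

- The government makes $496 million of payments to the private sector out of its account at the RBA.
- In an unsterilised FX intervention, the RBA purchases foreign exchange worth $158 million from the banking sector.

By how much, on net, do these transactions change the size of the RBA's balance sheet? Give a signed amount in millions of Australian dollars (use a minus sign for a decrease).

Government spending $496 million: only the composition of liabilities changes → 0.
FX purchase $158 million: an RBA asset is acquired → +$158M.
Net: 0 + 158 = +$158 million.

+$158 million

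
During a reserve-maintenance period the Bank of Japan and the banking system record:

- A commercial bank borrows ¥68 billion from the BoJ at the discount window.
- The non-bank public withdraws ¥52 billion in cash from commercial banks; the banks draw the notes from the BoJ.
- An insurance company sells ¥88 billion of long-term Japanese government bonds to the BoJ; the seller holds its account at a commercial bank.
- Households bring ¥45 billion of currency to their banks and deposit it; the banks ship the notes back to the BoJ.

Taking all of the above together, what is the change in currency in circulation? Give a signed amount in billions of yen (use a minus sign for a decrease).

+¥7 billion

BoJ balance sheet:
  Assets:      Securities +¥88B, Loans to banks +¥68B
  Liabilities: Bank reserves +¥149B, Currency in circulation +¥7B
So the change in currency in circulation is +¥7 billion.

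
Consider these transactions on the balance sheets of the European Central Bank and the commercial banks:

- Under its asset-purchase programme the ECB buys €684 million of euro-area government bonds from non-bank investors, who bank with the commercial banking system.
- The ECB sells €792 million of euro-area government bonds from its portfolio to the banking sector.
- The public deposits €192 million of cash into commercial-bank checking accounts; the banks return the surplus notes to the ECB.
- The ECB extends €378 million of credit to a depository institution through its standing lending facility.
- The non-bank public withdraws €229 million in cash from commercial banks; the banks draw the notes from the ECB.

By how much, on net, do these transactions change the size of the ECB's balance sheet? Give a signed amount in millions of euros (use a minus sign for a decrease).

+€270 million

ECB balance sheet:
  Assets:      Securities −€108M, Loans to banks +€378M
  Liabilities: Bank reserves +€233M, Currency in circulation +€37M
Change in total ECB assets = +€270 million.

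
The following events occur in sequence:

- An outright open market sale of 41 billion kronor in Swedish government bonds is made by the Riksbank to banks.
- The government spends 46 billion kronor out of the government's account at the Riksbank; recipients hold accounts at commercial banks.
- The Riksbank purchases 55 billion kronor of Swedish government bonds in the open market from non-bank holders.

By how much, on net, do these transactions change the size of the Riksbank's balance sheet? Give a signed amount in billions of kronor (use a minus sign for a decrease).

+14 billion

Riksbank balance sheet:
  Assets:      Securities +14B
  Liabilities: Bank reserves +60B, Government deposits −46B
Commercial banking system:
  Assets:      Reserves at CB +60B, Securities +41B
  Liabilities: Checkable deposits +101B
Change in total Riksbank assets = +14 billion.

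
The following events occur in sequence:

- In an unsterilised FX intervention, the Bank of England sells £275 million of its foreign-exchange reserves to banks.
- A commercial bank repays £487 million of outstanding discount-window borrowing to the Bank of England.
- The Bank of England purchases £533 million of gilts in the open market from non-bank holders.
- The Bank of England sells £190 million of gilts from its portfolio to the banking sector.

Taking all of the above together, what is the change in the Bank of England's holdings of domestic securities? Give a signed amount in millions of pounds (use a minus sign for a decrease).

+£343 million

FX sale £275 million: the Bank of England's securities portfolio is untouched → 0.
Discount-window repayment £487 million: the Bank of England's securities portfolio is untouched → 0.
Asset purchase (from non-banks) £533 million: securities added to the Bank of England's portfolio → +£533M.
OMO sale (to banks) £190 million: securities removed from the Bank of England's portfolio → −£190M.
Net: 0 + 0 + 533 − 190 = +£343 million.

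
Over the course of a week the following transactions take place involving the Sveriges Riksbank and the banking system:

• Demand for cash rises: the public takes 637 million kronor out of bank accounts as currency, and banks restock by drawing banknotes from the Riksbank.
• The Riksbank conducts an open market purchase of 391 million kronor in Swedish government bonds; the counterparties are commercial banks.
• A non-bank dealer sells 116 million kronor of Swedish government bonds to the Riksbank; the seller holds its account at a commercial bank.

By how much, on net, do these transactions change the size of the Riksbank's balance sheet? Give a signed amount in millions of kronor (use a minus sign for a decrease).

+507 million

Currency withdrawal 637 million kronor: only the composition of liabilities changes → 0.
OMO purchase (from banks) 391 million kronor: a Riksbank asset is acquired → +391M.
Asset purchase (from non-banks) 116 million kronor: a Riksbank asset is acquired → +116M.
Net: 0 + 391 + 116 = +507 million.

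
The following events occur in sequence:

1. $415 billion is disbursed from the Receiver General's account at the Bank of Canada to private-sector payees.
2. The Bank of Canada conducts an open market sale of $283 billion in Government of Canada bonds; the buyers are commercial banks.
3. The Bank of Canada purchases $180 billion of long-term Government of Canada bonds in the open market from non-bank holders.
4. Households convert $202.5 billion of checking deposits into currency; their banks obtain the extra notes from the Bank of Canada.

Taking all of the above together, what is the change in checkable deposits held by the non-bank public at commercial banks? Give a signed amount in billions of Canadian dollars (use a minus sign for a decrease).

Government spending $415 billion: non-bank counterparties' bank balances rise → +$415B.
OMO sale (to banks) $283 billion: the counterparty is a bank, so public deposits are unchanged → 0.
Asset purchase (from non-banks) $180 billion: non-bank counterparties' bank balances rise → +$180B.
Currency withdrawal $202.5 billion: non-bank counterparties' bank balances fall → −$202.5B.
Net: 415 + 0 + 180 − 202.5 = +$392.5 billion.

+$392.5 billion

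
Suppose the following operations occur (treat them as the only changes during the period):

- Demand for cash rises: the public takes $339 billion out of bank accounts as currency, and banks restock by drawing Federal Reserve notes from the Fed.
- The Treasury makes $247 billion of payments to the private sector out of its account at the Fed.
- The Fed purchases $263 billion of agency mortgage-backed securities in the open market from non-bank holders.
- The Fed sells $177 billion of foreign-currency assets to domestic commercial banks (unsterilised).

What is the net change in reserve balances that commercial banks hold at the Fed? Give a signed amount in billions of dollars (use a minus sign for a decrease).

-$6 billion

Fed balance sheet:
  Assets:      Securities +$263B, Foreign assets −$177B
  Liabilities: Bank reserves −$6B, Currency in circulation +$339B, Government deposits −$247B
Commercial banking system:
  Assets:      Reserves at CB −$6B, Foreign assets +$177B
  Liabilities: Checkable deposits +$171B
So the change in reserve balances that commercial banks hold at the Fed is -$6 billion.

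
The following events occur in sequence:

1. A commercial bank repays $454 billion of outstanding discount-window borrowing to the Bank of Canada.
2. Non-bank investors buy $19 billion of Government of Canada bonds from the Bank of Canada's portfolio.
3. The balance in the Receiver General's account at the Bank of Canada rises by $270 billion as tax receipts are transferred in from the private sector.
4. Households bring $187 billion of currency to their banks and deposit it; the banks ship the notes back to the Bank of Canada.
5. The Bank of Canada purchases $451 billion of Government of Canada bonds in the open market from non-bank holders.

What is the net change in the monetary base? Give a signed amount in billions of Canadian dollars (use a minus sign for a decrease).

Discount-window repayment $454 billion: Bank of Canada balance sheet contracts → −$454B.
Asset sale (to non-banks) $19 billion: Bank of Canada balance sheet contracts → −$19B.
Government account inflow $270 billion: reserves shift to a non-base liability → −$270B.
Currency deposit $187 billion: just a shift between currency and reserves — both are base money → 0.
Asset purchase (from non-banks) $451 billion: Bank of Canada balance sheet expands → +$451B.
Net: −454 − 19 − 270 + 0 + 451 = -$292 billion.

-$292 billion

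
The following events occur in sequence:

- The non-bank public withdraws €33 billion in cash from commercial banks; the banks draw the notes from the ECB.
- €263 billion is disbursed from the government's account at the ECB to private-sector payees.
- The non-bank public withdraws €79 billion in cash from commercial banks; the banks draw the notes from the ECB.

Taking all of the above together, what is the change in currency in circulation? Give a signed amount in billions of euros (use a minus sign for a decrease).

+€112 billion

Currency withdrawal €33 billion: notes leave the central bank → +€33B.
Government spending €263 billion: no currency enters or leaves circulation → 0.
Currency withdrawal €79 billion: notes leave the central bank → +€79B.
Net: 33 + 0 + 79 = +€112 billion.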